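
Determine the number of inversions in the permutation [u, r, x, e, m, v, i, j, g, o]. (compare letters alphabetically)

For each element, count later entries that are smaller:
u: 7
r: 6
x: 7
e: 0
m: 3
v: 4
i: 1
j: 1
g: 0
o: 0
Sum: 7 + 6 + 7 + 0 + 3 + 4 + 1 + 1 + 0 + 0 = 29

29 inversions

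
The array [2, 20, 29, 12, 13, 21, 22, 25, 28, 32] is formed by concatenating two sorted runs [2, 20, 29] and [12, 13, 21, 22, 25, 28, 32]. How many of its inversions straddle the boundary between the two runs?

For each element r of the right run, count left-run elements greater than r:
r = 12: 20, 29 → 2
r = 13: 20, 29 → 2
r = 21: 29 → 1
r = 22: 29 → 1
r = 25: 29 → 1
r = 28: 29 → 1
r = 32: none → 0
Cross-inversions: 2 + 2 + 1 + 1 + 1 + 1 + 0 = 8

Cross-inversions: 8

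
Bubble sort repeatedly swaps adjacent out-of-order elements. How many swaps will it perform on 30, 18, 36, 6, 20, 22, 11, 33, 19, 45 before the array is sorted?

19 swaps

The minimum number of adjacent swaps to sort an array equals its inversion count, since every such swap removes exactly one inversion.
Count inversions — for each element, later elements that are smaller:
30: 18, 6, 20, 22, 11, 19 → 6
18: 6, 11 → 2
36: 6, 20, 22, 11, 33, 19 → 6
6: none → 0
20: 11, 19 → 2
22: 11, 19 → 2
11: none → 0
33: 19 → 1
19: none → 0
45: none → 0
Total inversions: 6 + 2 + 6 + 0 + 2 + 2 + 0 + 1 + 0 + 0 = 19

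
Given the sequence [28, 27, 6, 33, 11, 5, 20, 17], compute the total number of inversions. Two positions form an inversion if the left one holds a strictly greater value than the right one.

Sweep left to right; for each value list the smaller values that follow it:
28 → 27, 6, 11, 5, 20, 17 → 6
27 → 6, 11, 5, 20, 17 → 5
6 → 5 → 1
33 → 11, 5, 20, 17 → 4
11 → 5 → 1
5 → none → 0
20 → 17 → 1
17 → none → 0
Sum: 6 + 5 + 1 + 4 + 1 + 0 + 1 + 0 = 18

18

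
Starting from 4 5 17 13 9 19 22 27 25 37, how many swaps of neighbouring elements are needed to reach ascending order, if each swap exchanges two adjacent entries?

Minimum adjacent swaps = number of inversions (each swap of adjacent out-of-order elements removes one inversion and no swap can remove more).
Count inversions — for each element, later elements that are smaller:
4: none → 0
5: none → 0
17: 13, 9 → 2
13: 9 → 1
9: none → 0
19: none → 0
22: none → 0
27: 25 → 1
25: none → 0
37: none → 0
Total inversions: 0 + 0 + 2 + 1 + 0 + 0 + 0 + 1 + 0 + 0 = 4

4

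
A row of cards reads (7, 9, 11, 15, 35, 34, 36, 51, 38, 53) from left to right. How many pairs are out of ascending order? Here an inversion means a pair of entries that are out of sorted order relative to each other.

Element-by-element contributions:
7: 0
9: 0
11: 0
15: 0
35: 1
34: 0
36: 0
51: 1
38: 0
53: 0
Sum: 0 + 0 + 0 + 0 + 1 + 0 + 0 + 1 + 0 + 0 = 2

2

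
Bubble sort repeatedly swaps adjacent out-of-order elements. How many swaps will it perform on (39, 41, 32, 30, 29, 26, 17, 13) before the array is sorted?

The minimum number of adjacent swaps to sort an array equals its inversion count, since every such swap removes exactly one inversion.
Count inversions — for each element, later elements that are smaller:
39: 32, 30, 29, 26, 17, 13 → 6
41: 32, 30, 29, 26, 17, 13 → 6
32: 30, 29, 26, 17, 13 → 5
30: 29, 26, 17, 13 → 4
29: 26, 17, 13 → 3
26: 17, 13 → 2
17: 13 → 1
13: none → 0
Total inversions: 6 + 6 + 5 + 4 + 3 + 2 + 1 + 0 = 27

27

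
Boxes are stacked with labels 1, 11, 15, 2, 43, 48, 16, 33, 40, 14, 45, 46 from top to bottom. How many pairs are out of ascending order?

16

For each element, count later entries that are smaller:
1: 0
11: 1
15: 2
2: 0
43: 4
48: 6
16: 1
33: 1
40: 1
14: 0
45: 0
46: 0
Sum: 0 + 1 + 2 + 0 + 4 + 6 + 1 + 1 + 1 + 0 + 0 + 0 = 16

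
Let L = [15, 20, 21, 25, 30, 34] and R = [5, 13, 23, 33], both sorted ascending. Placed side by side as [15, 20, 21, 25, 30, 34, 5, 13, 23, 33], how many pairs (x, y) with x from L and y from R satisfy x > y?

There are 16 cross-inversions.

Take each right-half value and tally the left-half values above it:
r = 5: 15, 20, 21, 25, 30, 34 → 6
r = 13: 15, 20, 21, 25, 30, 34 → 6
r = 23: 25, 30, 34 → 3
r = 33: 34 → 1
Cross-inversions: 6 + 6 + 3 + 1 = 16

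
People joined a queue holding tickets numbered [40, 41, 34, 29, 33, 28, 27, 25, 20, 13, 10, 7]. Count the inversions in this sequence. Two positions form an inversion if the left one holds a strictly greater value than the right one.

64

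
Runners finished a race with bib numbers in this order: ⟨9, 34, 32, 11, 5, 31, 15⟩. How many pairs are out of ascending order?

12

For each element, count later entries that are smaller:
9 → 5 → 1
34 → 32, 11, 5, 31, 15 → 5
32 → 11, 5, 31, 15 → 4
11 → 5 → 1
5 → none → 0
31 → 15 → 1
15 → none → 0
Sum: 1 + 5 + 4 + 1 + 0 + 1 + 0 = 12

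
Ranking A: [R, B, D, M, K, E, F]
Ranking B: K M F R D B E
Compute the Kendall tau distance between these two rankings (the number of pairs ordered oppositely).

12 discordant pairs

Assign each item its position (1..7) in the first ordering, then rewrite the second ordering as that position sequence:
positions: R→1, B→2, D→3, M→4, K→5, E→6, F→7
second ordering as positions: [5, 4, 7, 1, 3, 2, 6]
Discordant pairs = inversions in this position sequence.
5: 4, 1, 3, 2 → 4
4: 1, 3, 2 → 3
7: 1, 3, 2, 6 → 4
1: 0
3: 2 → 1
2: 0
6: 0
Total: 4 + 3 + 4 + 0 + 1 + 0 + 0 = 12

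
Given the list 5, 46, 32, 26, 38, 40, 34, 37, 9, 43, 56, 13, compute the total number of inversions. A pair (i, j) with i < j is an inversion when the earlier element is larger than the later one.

Sweep left to right; for each value list the smaller values that follow it:
5: 0
46: 9
32: 3
26: 2
38: 4
40: 4
34: 2
37: 2
9: 0
43: 1
56: 1
13: 0
Sum: 0 + 9 + 3 + 2 + 4 + 4 + 2 + 2 + 0 + 1 + 1 + 0 = 28

28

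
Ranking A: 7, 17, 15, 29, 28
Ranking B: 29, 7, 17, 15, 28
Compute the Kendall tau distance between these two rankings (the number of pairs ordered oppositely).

3

Assign each item its position (1..5) in the first ordering, then rewrite the second ordering as that position sequence:
positions: 7→1, 17→2, 15→3, 29→4, 28→5
second ordering as positions: [4, 1, 2, 3, 5]
Discordant pairs = inversions in this position sequence.
4: 1, 2, 3 → 3
1: 0
2: 0
3: 0
5: 0
Total: 3 + 0 + 0 + 0 + 0 = 3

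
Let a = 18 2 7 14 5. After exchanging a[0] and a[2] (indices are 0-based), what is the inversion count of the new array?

Positions 0 and 2 hold 18 and 7; after swapping, the array is [7, 2, 18, 14, 5].
Sweep left to right; for each value list the smaller values that follow it:
7: 2
2: 0
18: 2
14: 1
5: 0
Sum: 2 + 0 + 2 + 1 + 0 = 5

5 inversions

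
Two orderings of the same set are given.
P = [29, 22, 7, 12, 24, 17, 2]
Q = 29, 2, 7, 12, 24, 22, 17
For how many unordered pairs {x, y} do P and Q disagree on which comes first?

Assign each item its position (1..7) in the first ordering, then rewrite the second ordering as that position sequence:
positions: 29→1, 22→2, 7→3, 12→4, 24→5, 17→6, 2→7
second ordering as positions: [1, 7, 3, 4, 5, 2, 6]
Discordant pairs = inversions in this position sequence.
1: 0
7: 3, 4, 5, 2, 6 → 5
3: 2 → 1
4: 2 → 1
5: 2 → 1
2: 0
6: 0
Total: 0 + 5 + 1 + 1 + 1 + 0 + 0 = 8

There are 8 disagreeing pairs.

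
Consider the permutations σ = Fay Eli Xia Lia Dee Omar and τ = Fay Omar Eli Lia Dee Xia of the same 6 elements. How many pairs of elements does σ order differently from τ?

6

Assign each item its position (1..6) in the first ordering, then rewrite the second ordering as that position sequence:
positions: Fay→1, Eli→2, Xia→3, Lia→4, Dee→5, Omar→6
second ordering as positions: [1, 6, 2, 4, 5, 3]
Discordant pairs = inversions in this position sequence.
1: 0
6: 2, 4, 5, 3 → 4
2: 0
4: 3 → 1
5: 3 → 1
3: 0
Total: 0 + 4 + 0 + 1 + 1 + 0 = 6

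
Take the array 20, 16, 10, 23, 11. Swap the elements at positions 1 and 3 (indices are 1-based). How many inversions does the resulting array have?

Positions 1 and 3 hold 20 and 10; after swapping, the array is [10, 16, 20, 23, 11].
Element-by-element contributions:
10: 0
16: 1
20: 1
23: 1
11: 0
Sum: 0 + 1 + 1 + 1 + 0 = 3

3 inversions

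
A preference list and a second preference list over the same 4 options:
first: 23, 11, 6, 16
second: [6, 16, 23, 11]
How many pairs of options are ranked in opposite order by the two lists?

4 pairs

Assign each item its position (1..4) in the first ordering, then rewrite the second ordering as that position sequence:
positions: 23→1, 11→2, 6→3, 16→4
second ordering as positions: [3, 4, 1, 2]
Discordant pairs = inversions in this position sequence.
3: 1, 2 → 2
4: 1, 2 → 2
1: 0
2: 0
Total: 2 + 2 + 0 + 0 = 4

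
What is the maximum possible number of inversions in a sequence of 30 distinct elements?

The maximum occurs when the array is in strictly decreasing order: every one of the C(30, 2) pairs is inverted.
C(30, 2) = 30·29/2 = 435

435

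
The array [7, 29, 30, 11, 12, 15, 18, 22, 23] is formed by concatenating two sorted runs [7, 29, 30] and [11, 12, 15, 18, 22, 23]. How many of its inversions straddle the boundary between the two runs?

12 cross-inversions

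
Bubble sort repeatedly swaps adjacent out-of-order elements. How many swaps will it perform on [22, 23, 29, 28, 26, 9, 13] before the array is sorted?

13

Minimum adjacent swaps = number of inversions (each swap of adjacent out-of-order elements removes one inversion and no swap can remove more).
Count inversions — for each element, later elements that are smaller:
22: 9, 13 → 2
23: 9, 13 → 2
29: 28, 26, 9, 13 → 4
28: 26, 9, 13 → 3
26: 9, 13 → 2
9: none → 0
13: none → 0
Total inversions: 2 + 2 + 4 + 3 + 2 + 0 + 0 = 13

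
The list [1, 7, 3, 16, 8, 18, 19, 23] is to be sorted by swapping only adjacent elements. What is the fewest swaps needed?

Minimum adjacent swaps = number of inversions (each swap of adjacent out-of-order elements removes one inversion and no swap can remove more).
Count inversions — for each element, later elements that are smaller:
1: none → 0
7: 3 → 1
3: none → 0
16: 8 → 1
8: none → 0
18: none → 0
19: none → 0
23: none → 0
Total inversions: 0 + 1 + 0 + 1 + 0 + 0 + 0 + 0 = 2

There are 2 swaps.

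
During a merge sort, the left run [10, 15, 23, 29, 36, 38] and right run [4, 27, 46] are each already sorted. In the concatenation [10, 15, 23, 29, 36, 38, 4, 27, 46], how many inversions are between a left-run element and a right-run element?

For each element r of the right run, count left-run elements greater than r:
r = 4: 10, 15, 23, 29, 36, 38 → 6
r = 27: 29, 36, 38 → 3
r = 46: none → 0
Cross-inversions: 6 + 3 + 0 = 9

Split inversions: 9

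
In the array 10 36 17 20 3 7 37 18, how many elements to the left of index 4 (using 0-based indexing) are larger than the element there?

4

The element at index 4 is 3.
Elements before it: 10, 36, 17, 20
Those larger than 3: 10, 36, 17, 20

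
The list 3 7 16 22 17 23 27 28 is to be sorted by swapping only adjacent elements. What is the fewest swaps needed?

1

Each adjacent swap fixes exactly one inversion, so the minimum swap count equals the number of inversions.
Count inversions — for each element, later elements that are smaller:
3: none → 0
7: none → 0
16: none → 0
22: 17 → 1
17: none → 0
23: none → 0
27: none → 0
28: none → 0
Total inversions: 0 + 0 + 0 + 1 + 0 + 0 + 0 + 0 = 1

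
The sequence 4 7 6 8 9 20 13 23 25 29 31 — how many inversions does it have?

2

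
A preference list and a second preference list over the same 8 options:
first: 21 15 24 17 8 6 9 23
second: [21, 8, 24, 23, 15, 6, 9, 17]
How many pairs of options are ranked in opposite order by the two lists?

10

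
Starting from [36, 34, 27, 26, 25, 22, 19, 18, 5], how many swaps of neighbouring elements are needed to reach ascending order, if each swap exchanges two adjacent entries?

There are 36 adjacent swaps.

The minimum number of adjacent swaps to sort an array equals its inversion count, since every such swap removes exactly one inversion.
Count inversions — for each element, later elements that are smaller:
36: 34, 27, 26, 25, 22, 19, 18, 5 → 8
34: 27, 26, 25, 22, 19, 18, 5 → 7
27: 26, 25, 22, 19, 18, 5 → 6
26: 25, 22, 19, 18, 5 → 5
25: 22, 19, 18, 5 → 4
22: 19, 18, 5 → 3
19: 18, 5 → 2
18: 5 → 1
5: none → 0
Total inversions: 8 + 7 + 6 + 5 + 4 + 3 + 2 + 1 + 0 = 36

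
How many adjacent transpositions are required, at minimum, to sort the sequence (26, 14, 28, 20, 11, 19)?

10 swaps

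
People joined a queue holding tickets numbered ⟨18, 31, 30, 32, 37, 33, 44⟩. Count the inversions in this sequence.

Inversion pairs (indices are 0-based):
(1,2): 31 > 30
(4,5): 37 > 33
That's 2 pairs.

2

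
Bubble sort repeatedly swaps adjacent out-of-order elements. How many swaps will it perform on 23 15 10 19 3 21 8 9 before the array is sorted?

19 adjacent swaps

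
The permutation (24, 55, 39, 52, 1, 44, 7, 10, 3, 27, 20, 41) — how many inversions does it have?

For each element, count later entries that are smaller:
24 → 1, 7, 10, 3, 20 → 5
55 → 39, 52, 1, 44, 7, 10, 3, 27, 20, 41 → 10
39 → 1, 7, 10, 3, 27, 20 → 6
52 → 1, 44, 7, 10, 3, 27, 20, 41 → 8
1 → none → 0
44 → 7, 10, 3, 27, 20, 41 → 6
7 → 3 → 1
10 → 3 → 1
3 → none → 0
27 → 20 → 1
20 → none → 0
41 → none → 0
Sum: 5 + 10 + 6 + 8 + 0 + 6 + 1 + 1 + 0 + 1 + 0 + 0 = 38

There are 38 inversions.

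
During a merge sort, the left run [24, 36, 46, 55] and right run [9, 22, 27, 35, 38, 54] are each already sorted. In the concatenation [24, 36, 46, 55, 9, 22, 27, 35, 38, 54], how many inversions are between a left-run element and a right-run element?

Cross-inversions: 17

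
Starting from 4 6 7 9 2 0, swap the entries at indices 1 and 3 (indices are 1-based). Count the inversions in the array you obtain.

Positions 1 and 3 hold 4 and 7; after swapping, the array is [7, 6, 4, 9, 2, 0].
Count, for each position, how many later elements it exceeds:
7 → 6, 4, 2, 0 → 4
6 → 4, 2, 0 → 3
4 → 2, 0 → 2
9 → 2, 0 → 2
2 → 0 → 1
0 → none → 0
Sum: 4 + 3 + 2 + 2 + 1 + 0 = 12

There are 12 inversions.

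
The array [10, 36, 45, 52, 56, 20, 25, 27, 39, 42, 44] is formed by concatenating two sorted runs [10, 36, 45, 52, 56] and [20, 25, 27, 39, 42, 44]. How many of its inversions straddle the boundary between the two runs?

For each element r of the right run, count left-run elements greater than r:
r = 20: 36, 45, 52, 56 → 4
r = 25: 36, 45, 52, 56 → 4
r = 27: 36, 45, 52, 56 → 4
r = 39: 45, 52, 56 → 3
r = 42: 45, 52, 56 → 3
r = 44: 45, 52, 56 → 3
Cross-inversions: 4 + 4 + 4 + 3 + 3 + 3 = 21

Split inversions: 21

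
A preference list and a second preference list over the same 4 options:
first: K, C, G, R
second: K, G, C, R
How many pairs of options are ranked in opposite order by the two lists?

Assign each item its position (1..4) in the first ordering, then rewrite the second ordering as that position sequence:
positions: K→1, C→2, G→3, R→4
second ordering as positions: [1, 3, 2, 4]
Discordant pairs = inversions in this position sequence.
1: 0
3: 2 → 1
2: 0
4: 0
Total: 0 + 1 + 0 + 0 = 1

1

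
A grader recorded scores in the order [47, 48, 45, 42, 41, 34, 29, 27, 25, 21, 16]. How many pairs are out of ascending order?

54

Element-by-element contributions:
47 → 45, 42, 41, 34, 29, 27, 25, 21, 16 → 9
48 → 45, 42, 41, 34, 29, 27, 25, 21, 16 → 9
45 → 42, 41, 34, 29, 27, 25, 21, 16 → 8
42 → 41, 34, 29, 27, 25, 21, 16 → 7
41 → 34, 29, 27, 25, 21, 16 → 6
34 → 29, 27, 25, 21, 16 → 5
29 → 27, 25, 21, 16 → 4
27 → 25, 21, 16 → 3
25 → 21, 16 → 2
21 → 16 → 1
16 → none → 0
Sum: 9 + 9 + 8 + 7 + 6 + 5 + 4 + 3 + 2 + 1 + 0 = 54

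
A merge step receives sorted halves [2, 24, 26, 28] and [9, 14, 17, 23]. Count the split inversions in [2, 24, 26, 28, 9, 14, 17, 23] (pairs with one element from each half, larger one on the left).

Split inversions: 12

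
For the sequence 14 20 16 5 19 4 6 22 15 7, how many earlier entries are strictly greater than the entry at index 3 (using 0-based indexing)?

The element at index 3 is 5.
Elements before it: 14, 20, 16
Those larger than 5: 14, 20, 16

3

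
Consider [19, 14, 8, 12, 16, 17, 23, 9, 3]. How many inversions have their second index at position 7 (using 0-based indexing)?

6

The element at index 7 is 9.
Elements before it: 19, 14, 8, 12, 16, 17, 23
Those larger than 9: 19, 14, 12, 16, 17, 23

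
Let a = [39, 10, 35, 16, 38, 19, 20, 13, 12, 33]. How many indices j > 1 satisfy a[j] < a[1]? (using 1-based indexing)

The element at index 1 is 39.
Elements after it: 10, 35, 16, 38, 19, 20, 13, 12, 33
Those smaller than 39: 10, 35, 16, 38, 19, 20, 13, 12, 33

9 such elements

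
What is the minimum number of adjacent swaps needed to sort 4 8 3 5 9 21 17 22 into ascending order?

4 adjacent swaps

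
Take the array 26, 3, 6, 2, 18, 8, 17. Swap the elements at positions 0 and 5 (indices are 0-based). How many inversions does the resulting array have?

7

Positions 0 and 5 hold 26 and 8; after swapping, the array is [8, 3, 6, 2, 18, 26, 17].
Count, for each position, how many later elements it exceeds:
8 → 3, 6, 2 → 3
3 → 2 → 1
6 → 2 → 1
2 → none → 0
18 → 17 → 1
26 → 17 → 1
17 → none → 0
Sum: 3 + 1 + 1 + 0 + 1 + 1 + 0 = 7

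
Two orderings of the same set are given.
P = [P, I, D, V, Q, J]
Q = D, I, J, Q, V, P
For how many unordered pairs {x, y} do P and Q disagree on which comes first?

There are 9 disagreeing pairs.

Assign each item its position (1..6) in the first ordering, then rewrite the second ordering as that position sequence:
positions: P→1, I→2, D→3, V→4, Q→5, J→6
second ordering as positions: [3, 2, 6, 5, 4, 1]
Discordant pairs = inversions in this position sequence.
3: 2, 1 → 2
2: 1 → 1
6: 5, 4, 1 → 3
5: 4, 1 → 2
4: 1 → 1
1: 0
Total: 2 + 1 + 3 + 2 + 1 + 0 = 9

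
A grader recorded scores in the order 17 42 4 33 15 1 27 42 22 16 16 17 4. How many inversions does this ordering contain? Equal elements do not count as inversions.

Count, for each position, how many later elements it exceeds:
17: 6
42: 10
4: 1
33: 8
15: 2
1: 0
27: 5
42: 5
22: 4
16: 1
16: 1
17: 1
4: 0
Sum: 6 + 10 + 1 + 8 + 2 + 0 + 5 + 5 + 4 + 1 + 1 + 1 + 0 = 44

44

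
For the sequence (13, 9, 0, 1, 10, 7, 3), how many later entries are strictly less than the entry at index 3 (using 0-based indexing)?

The element at index 3 is 1.
Elements after it: 10, 7, 3
None of them are smaller than 1.

0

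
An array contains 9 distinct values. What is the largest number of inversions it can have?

The maximum occurs when the array is in strictly decreasing order: every one of the C(9, 2) pairs is inverted.
C(9, 2) = 9·8/2 = 36

There are 36 inversions.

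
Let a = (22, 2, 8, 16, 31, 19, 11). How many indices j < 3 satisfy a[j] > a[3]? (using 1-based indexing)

1

The element at index 3 is 8.
Elements before it: 22, 2
Those larger than 8: 22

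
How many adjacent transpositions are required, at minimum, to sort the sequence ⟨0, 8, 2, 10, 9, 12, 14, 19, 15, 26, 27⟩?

Minimum adjacent swaps = number of inversions (each swap of adjacent out-of-order elements removes one inversion and no swap can remove more).
Count inversions — for each element, later elements that are smaller:
0: none → 0
8: 2 → 1
2: none → 0
10: 9 → 1
9: none → 0
12: none → 0
14: none → 0
19: 15 → 1
15: none → 0
26: none → 0
27: none → 0
Total inversions: 0 + 1 + 0 + 1 + 0 + 0 + 0 + 1 + 0 + 0 + 0 = 3

There are 3 adjacent swaps.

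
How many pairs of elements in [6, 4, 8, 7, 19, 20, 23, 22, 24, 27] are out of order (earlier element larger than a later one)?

Count, for each position, how many later elements it exceeds:
6: 1
4: 0
8: 1
7: 0
19: 0
20: 0
23: 1
22: 0
24: 0
27: 0
Sum: 1 + 0 + 1 + 0 + 0 + 0 + 1 + 0 + 0 + 0 = 3

3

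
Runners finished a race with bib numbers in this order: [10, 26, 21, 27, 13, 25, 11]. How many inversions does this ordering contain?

11 inversions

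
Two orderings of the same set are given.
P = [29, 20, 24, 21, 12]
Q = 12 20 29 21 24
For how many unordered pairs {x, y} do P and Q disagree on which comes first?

6

Assign each item its position (1..5) in the first ordering, then rewrite the second ordering as that position sequence:
positions: 29→1, 20→2, 24→3, 21→4, 12→5
second ordering as positions: [5, 2, 1, 4, 3]
Discordant pairs = inversions in this position sequence.
5: 2, 1, 4, 3 → 4
2: 1 → 1
1: 0
4: 3 → 1
3: 0
Total: 4 + 1 + 0 + 1 + 0 = 6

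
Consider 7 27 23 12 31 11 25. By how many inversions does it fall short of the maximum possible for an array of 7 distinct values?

12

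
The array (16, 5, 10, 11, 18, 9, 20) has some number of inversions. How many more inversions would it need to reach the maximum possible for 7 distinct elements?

14 inversions short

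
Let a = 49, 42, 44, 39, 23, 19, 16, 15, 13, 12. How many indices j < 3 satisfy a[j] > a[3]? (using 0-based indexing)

3 such elements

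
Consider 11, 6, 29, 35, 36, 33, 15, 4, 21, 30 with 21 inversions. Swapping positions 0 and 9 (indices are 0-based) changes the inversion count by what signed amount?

Positions 0 and 9 hold 11 and 30; after swapping, the array is [30, 6, 29, 35, 36, 33, 15, 4, 21, 11].
For each element, count later entries that are smaller:
30: 6
6: 1
29: 4
35: 5
36: 5
33: 4
15: 2
4: 0
21: 1
11: 0
Sum: 6 + 1 + 4 + 5 + 5 + 4 + 2 + 0 + 1 + 0 = 28
Change: 28 − 21 = +7

+7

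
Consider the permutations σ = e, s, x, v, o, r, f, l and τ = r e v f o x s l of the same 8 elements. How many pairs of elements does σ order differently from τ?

There are 13 discordant pairs.

Assign each item its position (1..8) in the first ordering, then rewrite the second ordering as that position sequence:
positions: e→1, s→2, x→3, v→4, o→5, r→6, f→7, l→8
second ordering as positions: [6, 1, 4, 7, 5, 3, 2, 8]
Discordant pairs = inversions in this position sequence.
6: 1, 4, 5, 3, 2 → 5
1: 0
4: 3, 2 → 2
7: 5, 3, 2 → 3
5: 3, 2 → 2
3: 2 → 1
2: 0
8: 0
Total: 5 + 0 + 2 + 3 + 2 + 1 + 0 + 0 = 13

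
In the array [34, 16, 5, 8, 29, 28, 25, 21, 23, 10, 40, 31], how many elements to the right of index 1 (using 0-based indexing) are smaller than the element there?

The element at index 1 is 16.
Elements after it: 5, 8, 29, 28, 25, 21, 23, 10, 40, 31
Those smaller than 16: 5, 8, 10

3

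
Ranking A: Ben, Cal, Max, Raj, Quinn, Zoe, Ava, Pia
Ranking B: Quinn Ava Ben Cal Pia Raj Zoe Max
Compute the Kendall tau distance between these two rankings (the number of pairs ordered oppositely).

14 discordant pairs

Assign each item its position (1..8) in the first ordering, then rewrite the second ordering as that position sequence:
positions: Ben→1, Cal→2, Max→3, Raj→4, Quinn→5, Zoe→6, Ava→7, Pia→8
second ordering as positions: [5, 7, 1, 2, 8, 4, 6, 3]
Discordant pairs = inversions in this position sequence.
5: 1, 2, 4, 3 → 4
7: 1, 2, 4, 6, 3 → 5
1: 0
2: 0
8: 4, 6, 3 → 3
4: 3 → 1
6: 3 → 1
3: 0
Total: 4 + 5 + 0 + 0 + 3 + 1 + 1 + 0 = 14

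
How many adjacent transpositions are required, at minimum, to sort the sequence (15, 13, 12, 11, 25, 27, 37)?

6

The minimum number of adjacent swaps to sort an array equals its inversion count, since every such swap removes exactly one inversion.
Count inversions — for each element, later elements that are smaller:
15: 13, 12, 11 → 3
13: 12, 11 → 2
12: 11 → 1
11: none → 0
25: none → 0
27: none → 0
37: none → 0
Total inversions: 3 + 2 + 1 + 0 + 0 + 0 + 0 = 6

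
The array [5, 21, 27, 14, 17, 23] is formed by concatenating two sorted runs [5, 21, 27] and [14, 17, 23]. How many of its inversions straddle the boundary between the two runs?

5

For each element r of the right run, count left-run elements greater than r:
r = 14: 21, 27 → 2
r = 17: 21, 27 → 2
r = 23: 27 → 1
Cross-inversions: 2 + 2 + 1 = 5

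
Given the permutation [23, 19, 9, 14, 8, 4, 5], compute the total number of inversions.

There are 19 inversions.

Count, for each position, how many later elements it exceeds:
23: 6
19: 5
9: 3
14: 3
8: 2
4: 0
5: 0
Sum: 6 + 5 + 3 + 3 + 2 + 0 + 0 = 19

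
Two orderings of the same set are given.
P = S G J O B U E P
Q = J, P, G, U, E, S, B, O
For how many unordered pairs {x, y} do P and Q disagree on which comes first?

16

Assign each item its position (1..8) in the first ordering, then rewrite the second ordering as that position sequence:
positions: S→1, G→2, J→3, O→4, B→5, U→6, E→7, P→8
second ordering as positions: [3, 8, 2, 6, 7, 1, 5, 4]
Discordant pairs = inversions in this position sequence.
3: 2, 1 → 2
8: 2, 6, 7, 1, 5, 4 → 6
2: 1 → 1
6: 1, 5, 4 → 3
7: 1, 5, 4 → 3
1: 0
5: 4 → 1
4: 0
Total: 2 + 6 + 1 + 3 + 3 + 0 + 1 + 0 = 16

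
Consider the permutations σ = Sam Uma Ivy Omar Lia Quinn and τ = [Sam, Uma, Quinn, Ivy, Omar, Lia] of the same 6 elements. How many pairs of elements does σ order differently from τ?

Assign each item its position (1..6) in the first ordering, then rewrite the second ordering as that position sequence:
positions: Sam→1, Uma→2, Ivy→3, Omar→4, Lia→5, Quinn→6
second ordering as positions: [1, 2, 6, 3, 4, 5]
Discordant pairs = inversions in this position sequence.
1: 0
2: 0
6: 3, 4, 5 → 3
3: 0
4: 0
5: 0
Total: 0 + 0 + 3 + 0 + 0 + 0 = 3

Discordant pairs: 3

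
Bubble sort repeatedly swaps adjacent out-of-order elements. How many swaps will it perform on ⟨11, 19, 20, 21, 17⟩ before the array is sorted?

3 swaps

Minimum adjacent swaps = number of inversions (each swap of adjacent out-of-order elements removes one inversion and no swap can remove more).
Count inversions — for each element, later elements that are smaller:
11: none → 0
19: 17 → 1
20: 17 → 1
21: 17 → 1
17: none → 0
Total inversions: 0 + 1 + 1 + 1 + 0 = 3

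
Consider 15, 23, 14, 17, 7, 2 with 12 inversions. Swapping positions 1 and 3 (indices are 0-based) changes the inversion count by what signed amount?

Positions 1 and 3 hold 23 and 17; after swapping, the array is [15, 17, 14, 23, 7, 2].
Element-by-element contributions:
15: 3
17: 3
14: 2
23: 2
7: 1
2: 0
Sum: 3 + 3 + 2 + 2 + 1 + 0 = 11
Change: 11 − 12 = -1

-1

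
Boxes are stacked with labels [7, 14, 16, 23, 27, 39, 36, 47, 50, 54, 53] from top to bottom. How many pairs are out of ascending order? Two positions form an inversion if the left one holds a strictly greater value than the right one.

Sweep left to right; for each value list the smaller values that follow it:
7 → none → 0
14 → none → 0
16 → none → 0
23 → none → 0
27 → none → 0
39 → 36 → 1
36 → none → 0
47 → none → 0
50 → none → 0
54 → 53 → 1
53 → none → 0
Sum: 0 + 0 + 0 + 0 + 0 + 1 + 0 + 0 + 0 + 1 + 0 = 2

2 out-of-order pairs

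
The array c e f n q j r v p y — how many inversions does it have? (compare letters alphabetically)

Element-by-element contributions:
c: 0
e: 0
f: 0
n: 1
q: 2
j: 0
r: 1
v: 1
p: 0
y: 0
Sum: 0 + 0 + 0 + 1 + 2 + 0 + 1 + 1 + 0 + 0 = 5

5 inversions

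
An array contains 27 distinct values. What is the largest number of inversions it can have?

351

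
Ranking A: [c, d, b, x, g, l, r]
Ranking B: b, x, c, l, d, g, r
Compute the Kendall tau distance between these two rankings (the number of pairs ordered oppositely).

6

Assign each item its position (1..7) in the first ordering, then rewrite the second ordering as that position sequence:
positions: c→1, d→2, b→3, x→4, g→5, l→6, r→7
second ordering as positions: [3, 4, 1, 6, 2, 5, 7]
Discordant pairs = inversions in this position sequence.
3: 1, 2 → 2
4: 1, 2 → 2
1: 0
6: 2, 5 → 2
2: 0
5: 0
7: 0
Total: 2 + 2 + 0 + 2 + 0 + 0 + 0 = 6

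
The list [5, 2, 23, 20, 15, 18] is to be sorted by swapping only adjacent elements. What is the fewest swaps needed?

There are 6 adjacent swaps.

Each adjacent swap fixes exactly one inversion, so the minimum swap count equals the number of inversions.
Count inversions — for each element, later elements that are smaller:
5: 2 → 1
2: none → 0
23: 20, 15, 18 → 3
20: 15, 18 → 2
15: none → 0
18: none → 0
Total inversions: 1 + 0 + 3 + 2 + 0 + 0 = 6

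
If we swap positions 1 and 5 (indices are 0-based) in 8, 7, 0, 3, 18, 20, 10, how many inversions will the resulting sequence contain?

10 inversions

Positions 1 and 5 hold 7 and 20; after swapping, the array is [8, 20, 0, 3, 18, 7, 10].
For each element, count later entries that are smaller:
8: 3
20: 5
0: 0
3: 0
18: 2
7: 0
10: 0
Sum: 3 + 5 + 0 + 0 + 2 + 0 + 0 = 10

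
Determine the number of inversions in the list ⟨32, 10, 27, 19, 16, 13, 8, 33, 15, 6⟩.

Element-by-element contributions:
32 → 10, 27, 19, 16, 13, 8, 15, 6 → 8
10 → 8, 6 → 2
27 → 19, 16, 13, 8, 15, 6 → 6
19 → 16, 13, 8, 15, 6 → 5
16 → 13, 8, 15, 6 → 4
13 → 8, 6 → 2
8 → 6 → 1
33 → 15, 6 → 2
15 → 6 → 1
6 → none → 0
Sum: 8 + 2 + 6 + 5 + 4 + 2 + 1 + 2 + 1 + 0 = 31

Inversions: 31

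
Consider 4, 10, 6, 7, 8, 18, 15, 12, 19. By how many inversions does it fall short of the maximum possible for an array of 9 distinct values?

30 inversions short

Maximum inversions for 9 distinct elements is C(9, 2) = 9·8/2 = 36.
Current inversions — for each element, count later smaller elements:
4: 0
10: 3
6: 0
7: 0
8: 0
18: 2
15: 1
12: 0
19: 0
Current total: 0 + 3 + 0 + 0 + 0 + 2 + 1 + 0 + 0 = 6
Shortfall: 36 − 6 = 30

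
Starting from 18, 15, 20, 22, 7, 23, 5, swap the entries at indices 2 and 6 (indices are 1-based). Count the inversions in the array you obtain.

16 inversions

Positions 2 and 6 hold 15 and 23; after swapping, the array is [18, 23, 20, 22, 7, 15, 5].
For each element, count later entries that are smaller:
18: 3
23: 5
20: 3
22: 3
7: 1
15: 1
5: 0
Sum: 3 + 5 + 3 + 3 + 1 + 1 + 0 = 16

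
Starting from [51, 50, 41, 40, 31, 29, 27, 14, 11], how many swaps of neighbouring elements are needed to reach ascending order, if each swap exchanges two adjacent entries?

Each adjacent swap fixes exactly one inversion, so the minimum swap count equals the number of inversions.
Count inversions — for each element, later elements that are smaller:
51: 50, 41, 40, 31, 29, 27, 14, 11 → 8
50: 41, 40, 31, 29, 27, 14, 11 → 7
41: 40, 31, 29, 27, 14, 11 → 6
40: 31, 29, 27, 14, 11 → 5
31: 29, 27, 14, 11 → 4
29: 27, 14, 11 → 3
27: 14, 11 → 2
14: 11 → 1
11: none → 0
Total inversions: 8 + 7 + 6 + 5 + 4 + 3 + 2 + 1 + 0 = 36

There are 36 adjacent swaps.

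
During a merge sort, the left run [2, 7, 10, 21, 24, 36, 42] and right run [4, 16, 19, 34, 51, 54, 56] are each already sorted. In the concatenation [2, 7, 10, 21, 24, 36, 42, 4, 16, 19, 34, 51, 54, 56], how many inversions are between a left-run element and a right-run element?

16 split inversions

Take each right-half value and tally the left-half values above it:
r = 4: 7, 10, 21, 24, 36, 42 → 6
r = 16: 21, 24, 36, 42 → 4
r = 19: 21, 24, 36, 42 → 4
r = 34: 36, 42 → 2
r = 51: none → 0
r = 54: none → 0
r = 56: none → 0
Cross-inversions: 6 + 4 + 4 + 2 + 0 + 0 + 0 = 16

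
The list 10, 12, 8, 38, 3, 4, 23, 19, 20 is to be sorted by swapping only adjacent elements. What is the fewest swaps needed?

Swaps: 15

Each adjacent swap fixes exactly one inversion, so the minimum swap count equals the number of inversions.
Count inversions — for each element, later elements that are smaller:
10: 8, 3, 4 → 3
12: 8, 3, 4 → 3
8: 3, 4 → 2
38: 3, 4, 23, 19, 20 → 5
3: none → 0
4: none → 0
23: 19, 20 → 2
19: none → 0
20: none → 0
Total inversions: 3 + 3 + 2 + 5 + 0 + 0 + 2 + 0 + 0 = 15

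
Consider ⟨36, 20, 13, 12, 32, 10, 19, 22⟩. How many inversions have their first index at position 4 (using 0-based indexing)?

The element at index 4 is 32.
Elements after it: 10, 19, 22
Those smaller than 32: 10, 19, 22

3 such elements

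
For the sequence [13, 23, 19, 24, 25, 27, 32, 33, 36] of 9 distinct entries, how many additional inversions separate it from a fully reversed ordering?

35

Maximum inversions for 9 distinct elements is C(9, 2) = 9·8/2 = 36.
Current inversions — for each element, count later smaller elements:
13: 0
23: 1
19: 0
24: 0
25: 0
27: 0
32: 0
33: 0
36: 0
Current total: 0 + 1 + 0 + 0 + 0 + 0 + 0 + 0 + 0 = 1
Shortfall: 36 − 1 = 35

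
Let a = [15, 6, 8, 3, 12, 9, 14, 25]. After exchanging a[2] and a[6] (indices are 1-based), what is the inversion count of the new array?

Positions 2 and 6 hold 6 and 9; after swapping, the array is [15, 9, 8, 3, 12, 6, 14, 25].
For each element, count later entries that are smaller:
15 → 9, 8, 3, 12, 6, 14 → 6
9 → 8, 3, 6 → 3
8 → 3, 6 → 2
3 → none → 0
12 → 6 → 1
6 → none → 0
14 → none → 0
25 → none → 0
Sum: 6 + 3 + 2 + 0 + 1 + 0 + 0 + 0 = 12

Inversions: 12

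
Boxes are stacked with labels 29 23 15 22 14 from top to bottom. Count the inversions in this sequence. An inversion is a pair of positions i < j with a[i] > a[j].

9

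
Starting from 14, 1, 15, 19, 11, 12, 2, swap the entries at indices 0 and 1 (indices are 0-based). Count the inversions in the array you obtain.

11

Positions 0 and 1 hold 14 and 1; after swapping, the array is [1, 14, 15, 19, 11, 12, 2].
For each element, count later entries that are smaller:
1: 0
14: 3
15: 3
19: 3
11: 1
12: 1
2: 0
Sum: 0 + 3 + 3 + 3 + 1 + 1 + 0 = 11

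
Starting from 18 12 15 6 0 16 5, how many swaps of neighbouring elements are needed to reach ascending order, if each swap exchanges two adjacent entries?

The minimum number of adjacent swaps to sort an array equals its inversion count, since every such swap removes exactly one inversion.
Count inversions — for each element, later elements that are smaller:
18: 12, 15, 6, 0, 16, 5 → 6
12: 6, 0, 5 → 3
15: 6, 0, 5 → 3
6: 0, 5 → 2
0: none → 0
16: 5 → 1
5: none → 0
Total inversions: 6 + 3 + 3 + 2 + 0 + 1 + 0 = 15

15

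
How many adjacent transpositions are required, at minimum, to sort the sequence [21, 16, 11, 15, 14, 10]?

The minimum number of adjacent swaps to sort an array equals its inversion count, since every such swap removes exactly one inversion.
Count inversions — for each element, later elements that are smaller:
21: 16, 11, 15, 14, 10 → 5
16: 11, 15, 14, 10 → 4
11: 10 → 1
15: 14, 10 → 2
14: 10 → 1
10: none → 0
Total inversions: 5 + 4 + 1 + 2 + 1 + 0 = 13

Swaps: 13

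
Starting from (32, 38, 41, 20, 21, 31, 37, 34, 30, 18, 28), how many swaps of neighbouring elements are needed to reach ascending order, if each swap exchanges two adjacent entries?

36

Each adjacent swap fixes exactly one inversion, so the minimum swap count equals the number of inversions.
Count inversions — for each element, later elements that are smaller:
32: 20, 21, 31, 30, 18, 28 → 6
38: 20, 21, 31, 37, 34, 30, 18, 28 → 8
41: 20, 21, 31, 37, 34, 30, 18, 28 → 8
20: 18 → 1
21: 18 → 1
31: 30, 18, 28 → 3
37: 34, 30, 18, 28 → 4
34: 30, 18, 28 → 3
30: 18, 28 → 2
18: none → 0
28: none → 0
Total inversions: 6 + 8 + 8 + 1 + 1 + 3 + 4 + 3 + 2 + 0 + 0 = 36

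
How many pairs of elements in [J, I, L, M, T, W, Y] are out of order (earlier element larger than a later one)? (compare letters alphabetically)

1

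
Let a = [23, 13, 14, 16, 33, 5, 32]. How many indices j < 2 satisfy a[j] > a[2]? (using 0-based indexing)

1

The element at index 2 is 14.
Elements before it: 23, 13
Those larger than 14: 23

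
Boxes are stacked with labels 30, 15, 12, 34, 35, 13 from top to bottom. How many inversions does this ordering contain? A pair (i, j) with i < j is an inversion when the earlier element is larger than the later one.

Count, for each position, how many later elements it exceeds:
30 → 15, 12, 13 → 3
15 → 12, 13 → 2
12 → none → 0
34 → 13 → 1
35 → 13 → 1
13 → none → 0
Sum: 3 + 2 + 0 + 1 + 1 + 0 = 7

7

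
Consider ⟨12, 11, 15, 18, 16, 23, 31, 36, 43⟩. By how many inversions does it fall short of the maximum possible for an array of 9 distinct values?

34

Maximum inversions for 9 distinct elements is C(9, 2) = 9·8/2 = 36.
Current inversions — for each element, count later smaller elements:
12: 1
11: 0
15: 0
18: 1
16: 0
23: 0
31: 0
36: 0
43: 0
Current total: 1 + 0 + 0 + 1 + 0 + 0 + 0 + 0 + 0 = 2
Shortfall: 36 − 2 = 34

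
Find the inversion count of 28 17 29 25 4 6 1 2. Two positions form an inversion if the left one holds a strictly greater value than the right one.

Sweep left to right; for each value list the smaller values that follow it:
28 → 17, 25, 4, 6, 1, 2 → 6
17 → 4, 6, 1, 2 → 4
29 → 25, 4, 6, 1, 2 → 5
25 → 4, 6, 1, 2 → 4
4 → 1, 2 → 2
6 → 1, 2 → 2
1 → none → 0
2 → none → 0
Sum: 6 + 4 + 5 + 4 + 2 + 2 + 0 + 0 = 23

Inversions: 23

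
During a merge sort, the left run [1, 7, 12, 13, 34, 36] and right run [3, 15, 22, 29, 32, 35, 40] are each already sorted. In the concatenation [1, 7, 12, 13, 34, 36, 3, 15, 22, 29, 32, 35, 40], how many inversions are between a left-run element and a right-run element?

14 split inversions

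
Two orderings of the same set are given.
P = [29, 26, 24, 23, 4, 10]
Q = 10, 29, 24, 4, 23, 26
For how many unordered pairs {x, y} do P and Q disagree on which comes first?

Disagreeing pairs: 9

Assign each item its position (1..6) in the first ordering, then rewrite the second ordering as that position sequence:
positions: 29→1, 26→2, 24→3, 23→4, 4→5, 10→6
second ordering as positions: [6, 1, 3, 5, 4, 2]
Discordant pairs = inversions in this position sequence.
6: 1, 3, 5, 4, 2 → 5
1: 0
3: 2 → 1
5: 4, 2 → 2
4: 2 → 1
2: 0
Total: 5 + 0 + 1 + 2 + 1 + 0 = 9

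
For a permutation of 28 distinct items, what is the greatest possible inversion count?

378 inversions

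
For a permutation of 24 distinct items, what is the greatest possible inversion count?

The maximum occurs when the array is in strictly decreasing order: every one of the C(24, 2) pairs is inverted.
C(24, 2) = 24·23/2 = 276

276 inversions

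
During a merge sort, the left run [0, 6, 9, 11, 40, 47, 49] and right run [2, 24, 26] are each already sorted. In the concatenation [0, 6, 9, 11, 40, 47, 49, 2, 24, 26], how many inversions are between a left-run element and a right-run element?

Take each right-half value and tally the left-half values above it:
r = 2: 6, 9, 11, 40, 47, 49 → 6
r = 24: 40, 47, 49 → 3
r = 26: 40, 47, 49 → 3
Cross-inversions: 6 + 3 + 3 = 12

12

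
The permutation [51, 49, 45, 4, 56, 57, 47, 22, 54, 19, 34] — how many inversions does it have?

For each element, count later entries that are smaller:
51: 7
49: 6
45: 4
4: 0
56: 5
57: 5
47: 3
22: 1
54: 2
19: 0
34: 0
Sum: 7 + 6 + 4 + 0 + 5 + 5 + 3 + 1 + 2 + 0 + 0 = 33

33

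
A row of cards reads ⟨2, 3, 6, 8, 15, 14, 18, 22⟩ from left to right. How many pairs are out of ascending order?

Count, for each position, how many later elements it exceeds:
2 → none → 0
3 → none → 0
6 → none → 0
8 → none → 0
15 → 14 → 1
14 → none → 0
18 → none → 0
22 → none → 0
Sum: 0 + 0 + 0 + 0 + 1 + 0 + 0 + 0 = 1

1 inversion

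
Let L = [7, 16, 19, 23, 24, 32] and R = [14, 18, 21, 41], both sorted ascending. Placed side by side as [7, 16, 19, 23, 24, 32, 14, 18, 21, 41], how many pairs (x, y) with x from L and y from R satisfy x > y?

Split inversions: 12

For each element r of the right run, count left-run elements greater than r:
r = 14: 16, 19, 23, 24, 32 → 5
r = 18: 19, 23, 24, 32 → 4
r = 21: 23, 24, 32 → 3
r = 41: none → 0
Cross-inversions: 5 + 4 + 3 + 0 = 12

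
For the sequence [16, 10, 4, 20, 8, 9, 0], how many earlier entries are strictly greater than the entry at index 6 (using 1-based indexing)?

3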